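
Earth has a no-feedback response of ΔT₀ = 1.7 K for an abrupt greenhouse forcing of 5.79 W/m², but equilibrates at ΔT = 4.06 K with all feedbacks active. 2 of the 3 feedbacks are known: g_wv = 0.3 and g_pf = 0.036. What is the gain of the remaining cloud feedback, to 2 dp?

Amplification A = ΔT/ΔT₀ = 4.06/1.7 = 2.388.
Total gain g = 1 − 1/A = 1 − 1/2.388 = 0.5812.
Known gains sum to 0.3 + 0.036 = 0.336.
g_cld = 0.5812 − 0.336 = 0.25.

0.25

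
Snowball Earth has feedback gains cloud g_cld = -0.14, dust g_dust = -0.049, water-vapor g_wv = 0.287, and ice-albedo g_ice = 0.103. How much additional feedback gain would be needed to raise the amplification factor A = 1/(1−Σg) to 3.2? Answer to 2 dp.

0.49

Current total gain = 0.201.
Target gain for A = 3.2: g* = 1 − 1/3.2 = 0.6875.
Additional gain needed = 0.6875 − 0.201 = 0.49.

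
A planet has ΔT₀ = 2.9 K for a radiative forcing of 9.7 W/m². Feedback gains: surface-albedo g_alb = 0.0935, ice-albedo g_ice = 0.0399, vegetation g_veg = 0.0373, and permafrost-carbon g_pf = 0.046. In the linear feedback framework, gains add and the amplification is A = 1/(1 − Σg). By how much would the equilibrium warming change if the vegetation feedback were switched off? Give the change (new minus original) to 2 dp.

Original: g = 0.2167, ΔT = 2.9/(1−0.2167) = 3.7023 K.
Without vegetation: g' = 0.1794, ΔT' = 2.9/(1−0.1794) = 3.5340 K.
Change = 3.5340 − 3.7023 = -0.17 K.

-0.17 K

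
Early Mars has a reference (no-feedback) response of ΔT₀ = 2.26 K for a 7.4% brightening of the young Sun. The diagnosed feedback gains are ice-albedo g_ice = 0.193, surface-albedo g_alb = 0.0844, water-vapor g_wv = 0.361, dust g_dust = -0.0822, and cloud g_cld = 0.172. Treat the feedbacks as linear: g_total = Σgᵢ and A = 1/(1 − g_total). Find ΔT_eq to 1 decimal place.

8.3 K

Total gain g = 0.193 + 0.0844 + 0.361 − 0.0822 + 0.172 = 0.7282.
Amplification A = 1/(1 − 0.7282) = 3.679.
ΔT = 2.26 × 3.679 = 8.3 K.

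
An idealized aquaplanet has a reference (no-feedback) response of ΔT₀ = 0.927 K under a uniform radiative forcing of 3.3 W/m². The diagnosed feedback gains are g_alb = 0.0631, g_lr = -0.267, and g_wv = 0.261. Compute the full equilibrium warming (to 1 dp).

1.0 K

Total gain g = 0.0631 − 0.267 + 0.261 = 0.0571.
Amplification A = 1/(1 − 0.0571) = 1.061.
ΔT = 0.927 × 1.061 = 1.0 K.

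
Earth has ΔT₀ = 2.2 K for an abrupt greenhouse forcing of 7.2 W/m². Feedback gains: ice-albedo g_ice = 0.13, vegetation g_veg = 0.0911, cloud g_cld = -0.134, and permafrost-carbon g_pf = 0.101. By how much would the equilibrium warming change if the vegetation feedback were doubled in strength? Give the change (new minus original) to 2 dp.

0.34 K

Original: g = 0.1881, ΔT = 2.2/(1−0.1881) = 2.7097 K.
With doubled vegetation: g' = 0.2792, ΔT' = 2.2/(1−0.2792) = 3.0522 K.
Change = 3.0522 − 2.7097 = 0.34 K.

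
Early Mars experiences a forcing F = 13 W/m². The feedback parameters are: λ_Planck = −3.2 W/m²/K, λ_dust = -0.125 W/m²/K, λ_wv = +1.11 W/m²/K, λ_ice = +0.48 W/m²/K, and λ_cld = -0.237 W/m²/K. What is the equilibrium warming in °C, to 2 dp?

6.59 °C

Net feedback parameter λ = (−3.2) + (-0.125) + (+1.11) + (+0.48) + (-0.237) = -1.972 W/m²/K.
ΔT = −F/λ = −13/(-1.972) = 6.59 °C.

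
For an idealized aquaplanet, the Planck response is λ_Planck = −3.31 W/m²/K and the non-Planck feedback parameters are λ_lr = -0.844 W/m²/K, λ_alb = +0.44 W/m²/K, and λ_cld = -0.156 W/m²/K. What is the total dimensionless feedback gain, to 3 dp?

Convert to gains: g_lr = -0.844/3.31 = -0.255; g_alb = 0.44/3.31 = 0.1329; g_cld = -0.156/3.31 = -0.04713.
Total gain g = -0.16923.

-0.169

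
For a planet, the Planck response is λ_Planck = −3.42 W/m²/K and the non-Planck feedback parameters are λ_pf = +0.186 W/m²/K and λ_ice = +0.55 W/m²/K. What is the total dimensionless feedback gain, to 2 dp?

0.22

Convert to gains: g_pf = 0.186/3.42 = 0.05439; g_ice = 0.55/3.42 = 0.1608.
Total gain g = 0.21519.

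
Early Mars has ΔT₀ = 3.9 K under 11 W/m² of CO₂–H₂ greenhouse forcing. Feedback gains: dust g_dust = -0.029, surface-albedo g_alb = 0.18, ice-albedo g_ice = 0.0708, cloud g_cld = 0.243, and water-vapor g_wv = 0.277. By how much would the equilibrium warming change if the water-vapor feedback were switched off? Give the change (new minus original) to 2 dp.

-7.82 K

Original: g = 0.7418, ΔT = 3.9/(1−0.7418) = 15.1046 K.
Without water-vapor: g' = 0.4648, ΔT' = 3.9/(1−0.4648) = 7.2870 K.
Change = 7.2870 − 15.1046 = -7.82 K.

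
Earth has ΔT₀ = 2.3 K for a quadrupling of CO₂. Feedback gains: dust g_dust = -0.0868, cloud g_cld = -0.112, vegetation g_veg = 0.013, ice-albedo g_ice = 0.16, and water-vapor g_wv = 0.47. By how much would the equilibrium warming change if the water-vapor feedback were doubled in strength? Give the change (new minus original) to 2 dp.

22.67 K

Original: g = 0.4442, ΔT = 2.3/(1−0.4442) = 4.1382 K.
With doubled water-vapor: g' = 0.9142, ΔT' = 2.3/(1−0.9142) = 26.8065 K.
Change = 26.8065 − 4.1382 = 22.67 K.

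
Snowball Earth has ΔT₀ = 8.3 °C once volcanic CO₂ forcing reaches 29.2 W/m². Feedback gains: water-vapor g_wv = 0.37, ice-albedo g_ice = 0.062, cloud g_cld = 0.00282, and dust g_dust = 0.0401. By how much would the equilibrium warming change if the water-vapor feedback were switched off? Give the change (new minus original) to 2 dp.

-6.53 °C

Original: g = 0.47492, ΔT = 8.3/(1−0.47492) = 15.8071 °C.
Without water-vapor: g' = 0.10492, ΔT' = 8.3/(1−0.10492) = 9.2729 °C.
Change = 9.2729 − 15.8071 = -6.53 °C.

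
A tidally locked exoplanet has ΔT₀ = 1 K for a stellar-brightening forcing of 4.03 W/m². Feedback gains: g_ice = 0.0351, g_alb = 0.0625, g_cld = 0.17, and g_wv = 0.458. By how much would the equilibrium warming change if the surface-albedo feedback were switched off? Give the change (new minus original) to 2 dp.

Original: g = 0.7256, ΔT = 1/(1−0.7256) = 3.6443 K.
Without surface-albedo: g' = 0.6631, ΔT' = 1/(1−0.6631) = 2.9682 K.
Change = 2.9682 − 3.6443 = -0.68 K.

-0.68 K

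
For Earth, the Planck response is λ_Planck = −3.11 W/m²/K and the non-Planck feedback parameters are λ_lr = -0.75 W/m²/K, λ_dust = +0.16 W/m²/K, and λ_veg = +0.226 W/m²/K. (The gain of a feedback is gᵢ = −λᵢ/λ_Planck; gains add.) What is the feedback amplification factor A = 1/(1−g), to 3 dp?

Convert to gains: g_lr = -0.75/3.11 = -0.2412; g_dust = 0.16/3.11 = 0.05145; g_veg = 0.226/3.11 = 0.07267.
Total gain g = -0.11708.
A = 1/(1 + 0.11708) = 0.895.

0.895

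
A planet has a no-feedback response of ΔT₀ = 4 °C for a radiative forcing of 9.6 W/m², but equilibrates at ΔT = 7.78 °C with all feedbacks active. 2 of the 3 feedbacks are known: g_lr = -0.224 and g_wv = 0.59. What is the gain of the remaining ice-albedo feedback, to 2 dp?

Amplification A = ΔT/ΔT₀ = 7.78/4 = 1.945.
Total gain g = 1 − 1/A = 1 − 1/1.945 = 0.4859.
Known gains sum to -0.224 + 0.59 = 0.366.
g_ice = 0.4859 − 0.366 = 0.12.

0.12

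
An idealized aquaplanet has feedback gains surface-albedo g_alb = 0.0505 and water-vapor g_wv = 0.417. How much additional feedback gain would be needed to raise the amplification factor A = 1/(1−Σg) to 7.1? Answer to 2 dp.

Current total gain = 0.4675.
Target gain for A = 7.1: g* = 1 − 1/7.1 = 0.8592.
Additional gain needed = 0.8592 − 0.4675 = 0.39.

0.39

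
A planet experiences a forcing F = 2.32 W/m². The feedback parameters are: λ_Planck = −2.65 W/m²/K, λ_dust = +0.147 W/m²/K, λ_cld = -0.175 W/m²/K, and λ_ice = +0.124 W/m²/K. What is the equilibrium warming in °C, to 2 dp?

0.91 °C

Net feedback parameter λ = (−2.65) + (+0.147) + (-0.175) + (+0.124) = -2.554 W/m²/K.
ΔT = −F/λ = −2.32/(-2.554) = 0.91 °C.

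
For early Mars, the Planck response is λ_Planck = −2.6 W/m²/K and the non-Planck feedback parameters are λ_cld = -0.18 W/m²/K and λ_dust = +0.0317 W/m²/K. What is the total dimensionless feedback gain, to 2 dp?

Convert to gains: g_cld = -0.18/2.6 = -0.06923; g_dust = 0.0317/2.6 = 0.01219.
Total gain g = -0.05704.

-0.06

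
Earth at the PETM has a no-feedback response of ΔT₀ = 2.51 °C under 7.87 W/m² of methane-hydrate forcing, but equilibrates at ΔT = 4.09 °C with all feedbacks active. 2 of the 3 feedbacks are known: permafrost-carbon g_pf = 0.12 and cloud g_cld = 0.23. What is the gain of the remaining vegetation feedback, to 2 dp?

Amplification A = ΔT/ΔT₀ = 4.09/2.51 = 1.629.
Total gain g = 1 − 1/A = 1 − 1/1.629 = 0.3861.
Known gains sum to 0.12 + 0.23 = 0.35.
g_veg = 0.3861 − 0.35 = 0.04.

0.04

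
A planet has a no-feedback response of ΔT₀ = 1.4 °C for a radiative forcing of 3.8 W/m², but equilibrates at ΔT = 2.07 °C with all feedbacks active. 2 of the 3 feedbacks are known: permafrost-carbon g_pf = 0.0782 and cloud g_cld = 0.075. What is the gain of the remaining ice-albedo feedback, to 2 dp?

0.17

Amplification A = ΔT/ΔT₀ = 2.07/1.4 = 1.479.
Total gain g = 1 − 1/A = 1 − 1/1.479 = 0.3239.
Known gains sum to 0.0782 + 0.075 = 0.1532.
g_ice = 0.3239 − 0.1532 = 0.17.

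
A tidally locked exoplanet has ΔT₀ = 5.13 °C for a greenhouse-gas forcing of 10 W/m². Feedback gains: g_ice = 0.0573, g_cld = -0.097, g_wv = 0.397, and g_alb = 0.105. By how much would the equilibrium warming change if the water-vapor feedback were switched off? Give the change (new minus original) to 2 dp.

Original: g = 0.4623, ΔT = 5.13/(1−0.4623) = 9.5406 °C.
Without water-vapor: g' = 0.0653, ΔT' = 5.13/(1−0.0653) = 5.4884 °C.
Change = 5.4884 − 9.5406 = -4.05 °C.

-4.05 °C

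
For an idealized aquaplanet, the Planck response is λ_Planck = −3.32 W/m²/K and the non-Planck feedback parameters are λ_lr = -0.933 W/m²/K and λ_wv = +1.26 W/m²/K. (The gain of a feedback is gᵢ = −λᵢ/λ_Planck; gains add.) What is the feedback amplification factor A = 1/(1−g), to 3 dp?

Convert to gains: g_lr = -0.933/3.32 = -0.281; g_wv = 1.26/3.32 = 0.3795.
Total gain g = 0.0985.
A = 1/(1 − 0.0985) = 1.109.

1.109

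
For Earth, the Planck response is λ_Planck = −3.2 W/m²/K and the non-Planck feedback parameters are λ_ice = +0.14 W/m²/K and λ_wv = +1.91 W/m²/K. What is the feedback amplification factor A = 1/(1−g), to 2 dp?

2.78

Convert to gains: g_ice = 0.14/3.2 = 0.04375; g_wv = 1.91/3.2 = 0.5969.
Total gain g = 0.64065.
A = 1/(1 − 0.64065) = 2.78.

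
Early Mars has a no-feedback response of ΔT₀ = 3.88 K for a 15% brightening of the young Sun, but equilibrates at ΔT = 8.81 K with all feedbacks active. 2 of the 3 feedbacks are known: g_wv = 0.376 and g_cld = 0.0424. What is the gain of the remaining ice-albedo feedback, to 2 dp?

Amplification A = ΔT/ΔT₀ = 8.81/3.88 = 2.271.
Total gain g = 1 − 1/A = 1 − 1/2.271 = 0.5597.
Known gains sum to 0.376 + 0.0424 = 0.4184.
g_ice = 0.5597 − 0.4184 = 0.14.

0.14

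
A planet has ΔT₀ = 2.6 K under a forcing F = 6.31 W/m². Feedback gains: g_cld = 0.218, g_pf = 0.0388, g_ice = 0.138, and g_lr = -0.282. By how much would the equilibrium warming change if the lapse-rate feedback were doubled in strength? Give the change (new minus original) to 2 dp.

Original: g = 0.1128, ΔT = 2.6/(1−0.1128) = 2.9306 K.
With doubled lapse-rate: g' = -0.1692, ΔT' = 2.6/(1+0.1692) = 2.2237 K.
Change = 2.2237 − 2.9306 = -0.71 K.

-0.71 K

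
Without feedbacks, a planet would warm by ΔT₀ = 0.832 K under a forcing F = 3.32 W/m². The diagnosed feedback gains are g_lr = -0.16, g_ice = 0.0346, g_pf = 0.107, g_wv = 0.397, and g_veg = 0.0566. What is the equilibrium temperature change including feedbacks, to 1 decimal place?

Total gain g = -0.16 + 0.0346 + 0.107 + 0.397 + 0.0566 = 0.4352.
Amplification A = 1/(1 − 0.4352) = 1.771.
ΔT = 0.832 × 1.771 = 1.5 K.

1.5 K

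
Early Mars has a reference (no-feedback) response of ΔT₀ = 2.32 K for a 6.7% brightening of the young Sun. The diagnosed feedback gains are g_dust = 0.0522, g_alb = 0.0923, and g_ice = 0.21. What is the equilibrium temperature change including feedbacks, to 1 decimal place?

3.6 K

Total gain g = 0.0522 + 0.0923 + 0.21 = 0.3545.
Amplification A = 1/(1 − 0.3545) = 1.549.
ΔT = 2.32 × 1.549 = 3.6 K.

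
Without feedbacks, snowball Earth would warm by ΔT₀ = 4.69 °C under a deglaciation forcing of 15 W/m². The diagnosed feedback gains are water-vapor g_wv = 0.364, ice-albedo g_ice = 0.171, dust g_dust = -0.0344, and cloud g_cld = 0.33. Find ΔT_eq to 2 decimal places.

Total gain g = 0.364 + 0.171 − 0.0344 + 0.33 = 0.8306.
Amplification A = 1/(1 − 0.8306) = 5.903.
ΔT = 4.69 × 5.903 = 27.69 °C.

27.69 °C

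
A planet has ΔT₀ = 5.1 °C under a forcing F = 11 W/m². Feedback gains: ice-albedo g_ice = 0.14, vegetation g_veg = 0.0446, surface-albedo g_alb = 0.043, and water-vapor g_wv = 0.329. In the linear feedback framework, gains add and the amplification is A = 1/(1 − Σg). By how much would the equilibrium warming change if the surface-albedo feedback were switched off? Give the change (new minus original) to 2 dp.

Original: g = 0.5566, ΔT = 5.1/(1−0.5566) = 11.5020 °C.
Without surface-albedo: g' = 0.5136, ΔT' = 5.1/(1−0.5136) = 10.4852 °C.
Change = 10.4852 − 11.5020 = -1.02 °C.

-1.02 °C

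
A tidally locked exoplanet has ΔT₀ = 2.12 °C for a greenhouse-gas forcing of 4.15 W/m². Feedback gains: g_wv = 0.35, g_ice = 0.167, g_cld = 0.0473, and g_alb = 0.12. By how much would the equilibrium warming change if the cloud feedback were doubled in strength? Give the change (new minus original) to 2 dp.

1.18 °C

Original: g = 0.6843, ΔT = 2.12/(1−0.6843) = 6.7152 °C.
With doubled cloud: g' = 0.7316, ΔT' = 2.12/(1−0.7316) = 7.8987 °C.
Change = 7.8987 − 6.7152 = 1.18 °C.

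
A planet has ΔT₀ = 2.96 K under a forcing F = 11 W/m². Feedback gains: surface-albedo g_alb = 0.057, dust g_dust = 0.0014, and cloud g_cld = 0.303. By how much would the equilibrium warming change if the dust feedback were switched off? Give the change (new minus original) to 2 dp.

-0.01 K

Original: g = 0.3614, ΔT = 2.96/(1−0.3614) = 4.6351 K.
Without dust: g' = 0.36, ΔT' = 2.96/(1−0.36) = 4.6250 K.
Change = 4.6250 − 4.6351 = -0.01 K.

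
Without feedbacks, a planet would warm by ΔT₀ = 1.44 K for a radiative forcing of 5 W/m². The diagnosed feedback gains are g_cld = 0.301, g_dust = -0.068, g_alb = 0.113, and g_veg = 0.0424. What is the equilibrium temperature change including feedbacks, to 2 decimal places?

2.35 K

Total gain g = 0.301 − 0.068 + 0.113 + 0.0424 = 0.3884.
Amplification A = 1/(1 − 0.3884) = 1.635.
ΔT = 1.44 × 1.635 = 2.35 K.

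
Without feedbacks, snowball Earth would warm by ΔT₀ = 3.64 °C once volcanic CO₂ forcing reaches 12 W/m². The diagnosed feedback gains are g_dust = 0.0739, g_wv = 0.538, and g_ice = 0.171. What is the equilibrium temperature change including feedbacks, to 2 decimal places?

16.77 °C

Total gain g = 0.0739 + 0.538 + 0.171 = 0.7829.
Amplification A = 1/(1 − 0.7829) = 4.606.
ΔT = 3.64 × 4.606 = 16.77 °C.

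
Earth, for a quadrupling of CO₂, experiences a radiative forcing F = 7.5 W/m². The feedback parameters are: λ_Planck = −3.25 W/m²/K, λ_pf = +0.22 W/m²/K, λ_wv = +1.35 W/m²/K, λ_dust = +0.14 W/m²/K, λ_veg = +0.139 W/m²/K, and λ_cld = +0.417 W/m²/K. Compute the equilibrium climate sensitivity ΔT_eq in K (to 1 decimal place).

Net feedback parameter λ = (−3.25) + (+0.22) + (+1.35) + (+0.14) + (+0.139) + (+0.417) = -0.984 W/m²/K.
ΔT = −F/λ = −7.5/(-0.984) = 7.6 K.

7.6 K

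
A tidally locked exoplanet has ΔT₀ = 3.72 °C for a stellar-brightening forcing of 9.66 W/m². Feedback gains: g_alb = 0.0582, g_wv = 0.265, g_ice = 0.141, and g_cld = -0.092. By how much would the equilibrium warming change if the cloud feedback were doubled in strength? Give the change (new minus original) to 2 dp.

Original: g = 0.3722, ΔT = 3.72/(1−0.3722) = 5.9255 °C.
With doubled cloud: g' = 0.2802, ΔT' = 3.72/(1−0.2802) = 5.1681 °C.
Change = 5.1681 − 5.9255 = -0.76 °C.

-0.76 °C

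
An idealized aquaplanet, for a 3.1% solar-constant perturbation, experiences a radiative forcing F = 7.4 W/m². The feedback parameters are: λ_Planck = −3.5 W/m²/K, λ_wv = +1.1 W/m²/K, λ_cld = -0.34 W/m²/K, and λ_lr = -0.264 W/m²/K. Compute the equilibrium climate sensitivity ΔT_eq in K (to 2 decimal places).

2.46 K

Net feedback parameter λ = (−3.5) + (+1.1) + (-0.34) + (-0.264) = -3.004 W/m²/K.
ΔT = −F/λ = −7.4/(-3.004) = 2.46 K.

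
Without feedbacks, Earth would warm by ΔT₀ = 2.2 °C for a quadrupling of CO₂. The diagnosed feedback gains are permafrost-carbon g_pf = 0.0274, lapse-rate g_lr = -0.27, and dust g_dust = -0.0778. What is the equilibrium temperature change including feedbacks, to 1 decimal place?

1.7 °C

Total gain g = 0.0274 − 0.27 − 0.0778 = -0.3204.
Amplification A = 1/(1 + 0.3204) = 0.7573.
ΔT = 2.2 × 0.7573 = 1.7 °C.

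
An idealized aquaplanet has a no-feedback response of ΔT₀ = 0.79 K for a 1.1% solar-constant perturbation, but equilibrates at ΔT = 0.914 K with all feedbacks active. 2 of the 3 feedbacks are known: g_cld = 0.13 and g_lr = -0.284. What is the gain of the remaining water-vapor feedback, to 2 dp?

Amplification A = ΔT/ΔT₀ = 0.914/0.79 = 1.157.
Total gain g = 1 − 1/A = 1 − 1/1.157 = 0.1357.
Known gains sum to 0.13 − 0.284 = -0.154.
g_wv = 0.1357 + 0.154 = 0.29.

0.29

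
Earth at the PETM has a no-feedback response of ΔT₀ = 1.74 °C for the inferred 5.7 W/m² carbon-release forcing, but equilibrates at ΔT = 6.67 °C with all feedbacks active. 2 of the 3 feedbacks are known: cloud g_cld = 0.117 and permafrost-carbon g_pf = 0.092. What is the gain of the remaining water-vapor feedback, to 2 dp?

0.53

Amplification A = ΔT/ΔT₀ = 6.67/1.74 = 3.833.
Total gain g = 1 − 1/A = 1 − 1/3.833 = 0.7391.
Known gains sum to 0.117 + 0.092 = 0.209.
g_wv = 0.7391 − 0.209 = 0.53.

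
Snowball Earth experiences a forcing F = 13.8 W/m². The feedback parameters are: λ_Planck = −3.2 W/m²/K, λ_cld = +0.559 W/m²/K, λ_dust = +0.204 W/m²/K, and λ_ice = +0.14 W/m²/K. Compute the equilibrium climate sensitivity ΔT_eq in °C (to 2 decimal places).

Net feedback parameter λ = (−3.2) + (+0.559) + (+0.204) + (+0.14) = -2.297 W/m²/K.
ΔT = −F/λ = −13.8/(-2.297) = 6.01 °C.

6.01 °C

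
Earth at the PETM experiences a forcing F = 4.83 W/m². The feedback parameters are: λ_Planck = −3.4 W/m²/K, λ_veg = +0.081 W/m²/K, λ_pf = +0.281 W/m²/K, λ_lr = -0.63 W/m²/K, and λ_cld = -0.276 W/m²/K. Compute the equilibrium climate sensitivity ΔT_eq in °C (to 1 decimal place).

Net feedback parameter λ = (−3.4) + (+0.081) + (+0.281) + (-0.63) + (-0.276) = -3.944 W/m²/K.
ΔT = −F/λ = −4.83/(-3.944) = 1.2 °C.

1.2 °C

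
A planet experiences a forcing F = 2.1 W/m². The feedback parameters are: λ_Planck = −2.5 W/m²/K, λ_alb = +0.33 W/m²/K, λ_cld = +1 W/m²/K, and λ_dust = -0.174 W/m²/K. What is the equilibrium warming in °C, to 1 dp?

1.6 °C

Net feedback parameter λ = (−2.5) + (+0.33) + (+1) + (-0.174) = -1.344 W/m²/K.
ΔT = −F/λ = −2.1/(-1.344) = 1.6 °C.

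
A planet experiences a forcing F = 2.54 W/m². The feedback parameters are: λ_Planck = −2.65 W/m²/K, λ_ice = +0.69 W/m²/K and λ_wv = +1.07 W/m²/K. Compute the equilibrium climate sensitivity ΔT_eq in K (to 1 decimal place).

2.9 K

Net feedback parameter λ = (−2.65) + (+0.69) + (+1.07) = -0.89 W/m²/K.
ΔT = −F/λ = −2.54/(-0.89) = 2.9 K.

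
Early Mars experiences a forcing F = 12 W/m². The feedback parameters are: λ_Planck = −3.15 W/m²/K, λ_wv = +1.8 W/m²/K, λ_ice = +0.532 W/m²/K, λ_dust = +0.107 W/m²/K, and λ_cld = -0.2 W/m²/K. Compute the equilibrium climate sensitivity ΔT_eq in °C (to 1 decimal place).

13.2 °C

Net feedback parameter λ = (−3.15) + (+1.8) + (+0.532) + (+0.107) + (-0.2) = -0.911 W/m²/K.
ΔT = −F/λ = −12/(-0.911) = 13.2 °C.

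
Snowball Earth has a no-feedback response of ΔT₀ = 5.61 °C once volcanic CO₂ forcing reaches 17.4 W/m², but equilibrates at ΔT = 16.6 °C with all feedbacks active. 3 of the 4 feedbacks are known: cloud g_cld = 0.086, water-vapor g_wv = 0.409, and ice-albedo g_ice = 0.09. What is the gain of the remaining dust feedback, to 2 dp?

Amplification A = ΔT/ΔT₀ = 16.6/5.61 = 2.959.
Total gain g = 1 − 1/A = 1 − 1/2.959 = 0.662.
Known gains sum to 0.086 + 0.409 + 0.09 = 0.585.
g_dust = 0.662 − 0.585 = 0.08.

0.08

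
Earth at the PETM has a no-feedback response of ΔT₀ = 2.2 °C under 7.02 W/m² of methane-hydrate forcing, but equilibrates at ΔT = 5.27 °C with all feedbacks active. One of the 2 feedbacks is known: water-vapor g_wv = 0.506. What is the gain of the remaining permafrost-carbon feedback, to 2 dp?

0.08

Amplification A = ΔT/ΔT₀ = 5.27/2.2 = 2.395.
Total gain g = 1 − 1/A = 1 − 1/2.395 = 0.5825.
The known gain is 0.506.
g_pf = 0.5825 − 0.506 = 0.08.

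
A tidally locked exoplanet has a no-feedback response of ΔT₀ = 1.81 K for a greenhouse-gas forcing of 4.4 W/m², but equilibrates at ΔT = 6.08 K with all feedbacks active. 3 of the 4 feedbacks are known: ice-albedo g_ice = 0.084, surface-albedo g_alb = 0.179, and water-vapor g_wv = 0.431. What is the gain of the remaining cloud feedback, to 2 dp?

Amplification A = ΔT/ΔT₀ = 6.08/1.81 = 3.359.
Total gain g = 1 − 1/A = 1 − 1/3.359 = 0.7023.
Known gains sum to 0.084 + 0.179 + 0.431 = 0.694.
g_cld = 0.7023 − 0.694 = 0.01.

0.01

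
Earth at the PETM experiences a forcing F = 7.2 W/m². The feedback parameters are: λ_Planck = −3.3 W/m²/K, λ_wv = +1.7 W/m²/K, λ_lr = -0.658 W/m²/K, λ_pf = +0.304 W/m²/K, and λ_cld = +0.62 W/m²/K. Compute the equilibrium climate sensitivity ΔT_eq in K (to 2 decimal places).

5.40 K

Net feedback parameter λ = (−3.3) + (+1.7) + (-0.658) + (+0.304) + (+0.62) = -1.334 W/m²/K.
ΔT = −F/λ = −7.2/(-1.334) = 5.40 K.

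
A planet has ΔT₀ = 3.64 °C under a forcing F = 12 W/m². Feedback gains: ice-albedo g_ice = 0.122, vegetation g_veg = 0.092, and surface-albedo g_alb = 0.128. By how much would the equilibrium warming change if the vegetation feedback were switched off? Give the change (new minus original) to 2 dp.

-0.68 °C

Original: g = 0.342, ΔT = 3.64/(1−0.342) = 5.5319 °C.
Without vegetation: g' = 0.25, ΔT' = 3.64/(1−0.25) = 4.8533 °C.
Change = 4.8533 − 5.5319 = -0.68 °C.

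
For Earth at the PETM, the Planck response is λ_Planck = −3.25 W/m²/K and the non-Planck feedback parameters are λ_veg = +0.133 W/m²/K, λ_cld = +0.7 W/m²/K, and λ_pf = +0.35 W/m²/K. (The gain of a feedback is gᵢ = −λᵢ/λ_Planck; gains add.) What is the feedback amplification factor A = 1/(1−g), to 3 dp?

1.572

Convert to gains: g_veg = 0.133/3.25 = 0.04092; g_cld = 0.7/3.25 = 0.2154; g_pf = 0.35/3.25 = 0.1077.
Total gain g = 0.36402.
A = 1/(1 − 0.36402) = 1.572.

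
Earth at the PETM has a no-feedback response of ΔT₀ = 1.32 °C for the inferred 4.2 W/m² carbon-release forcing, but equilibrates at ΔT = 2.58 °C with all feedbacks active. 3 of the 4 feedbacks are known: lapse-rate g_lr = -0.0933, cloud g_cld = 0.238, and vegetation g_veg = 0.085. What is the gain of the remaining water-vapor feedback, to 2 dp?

0.26

Amplification A = ΔT/ΔT₀ = 2.58/1.32 = 1.955.
Total gain g = 1 − 1/A = 1 − 1/1.955 = 0.4885.
Known gains sum to -0.0933 + 0.238 + 0.085 = 0.2297.
g_wv = 0.4885 − 0.2297 = 0.26.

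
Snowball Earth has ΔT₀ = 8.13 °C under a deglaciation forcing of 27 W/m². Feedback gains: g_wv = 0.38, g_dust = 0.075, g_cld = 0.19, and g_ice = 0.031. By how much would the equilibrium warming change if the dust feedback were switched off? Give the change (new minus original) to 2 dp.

-4.72 °C

Original: g = 0.676, ΔT = 8.13/(1−0.676) = 25.0926 °C.
Without dust: g' = 0.601, ΔT' = 8.13/(1−0.601) = 20.3759 °C.
Change = 20.3759 − 25.0926 = -4.72 °C.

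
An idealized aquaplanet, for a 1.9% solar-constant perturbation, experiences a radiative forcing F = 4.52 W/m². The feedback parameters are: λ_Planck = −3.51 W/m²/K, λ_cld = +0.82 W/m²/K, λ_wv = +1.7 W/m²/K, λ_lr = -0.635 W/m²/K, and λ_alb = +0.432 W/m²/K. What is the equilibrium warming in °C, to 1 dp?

Net feedback parameter λ = (−3.51) + (+0.82) + (+1.7) + (-0.635) + (+0.432) = -1.193 W/m²/K.
ΔT = −F/λ = −4.52/(-1.193) = 3.8 °C.

3.8 °C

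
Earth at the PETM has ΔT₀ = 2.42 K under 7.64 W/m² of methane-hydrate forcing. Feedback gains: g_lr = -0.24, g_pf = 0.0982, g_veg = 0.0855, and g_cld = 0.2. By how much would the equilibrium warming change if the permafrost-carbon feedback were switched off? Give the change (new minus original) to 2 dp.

Original: g = 0.1437, ΔT = 2.42/(1−0.1437) = 2.8261 K.
Without permafrost-carbon: g' = 0.0455, ΔT' = 2.42/(1−0.0455) = 2.5354 K.
Change = 2.5354 − 2.8261 = -0.29 K.

-0.29 K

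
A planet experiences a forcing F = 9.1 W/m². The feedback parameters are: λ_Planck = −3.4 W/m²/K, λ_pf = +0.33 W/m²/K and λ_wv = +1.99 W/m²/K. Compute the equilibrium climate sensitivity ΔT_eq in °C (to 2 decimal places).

Net feedback parameter λ = (−3.4) + (+0.33) + (+1.99) = -1.08 W/m²/K.
ΔT = −F/λ = −9.1/(-1.08) = 8.43 °C.

8.43 °C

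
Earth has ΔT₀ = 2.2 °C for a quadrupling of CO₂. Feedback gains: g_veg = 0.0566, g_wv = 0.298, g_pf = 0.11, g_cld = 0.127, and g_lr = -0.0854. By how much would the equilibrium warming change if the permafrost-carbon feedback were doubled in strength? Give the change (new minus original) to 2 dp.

1.28 °C

Original: g = 0.5062, ΔT = 2.2/(1−0.5062) = 4.4552 °C.
With doubled permafrost-carbon: g' = 0.6162, ΔT' = 2.2/(1−0.6162) = 5.7322 °C.
Change = 5.7322 − 4.4552 = 1.28 °C.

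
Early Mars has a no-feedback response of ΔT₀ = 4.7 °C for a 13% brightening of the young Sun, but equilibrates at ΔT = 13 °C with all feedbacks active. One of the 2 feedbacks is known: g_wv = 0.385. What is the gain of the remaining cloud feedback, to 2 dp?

Amplification A = ΔT/ΔT₀ = 13/4.7 = 2.766.
Total gain g = 1 − 1/A = 1 − 1/2.766 = 0.6385.
The known gain is 0.385.
g_cld = 0.6385 − 0.385 = 0.25.

0.25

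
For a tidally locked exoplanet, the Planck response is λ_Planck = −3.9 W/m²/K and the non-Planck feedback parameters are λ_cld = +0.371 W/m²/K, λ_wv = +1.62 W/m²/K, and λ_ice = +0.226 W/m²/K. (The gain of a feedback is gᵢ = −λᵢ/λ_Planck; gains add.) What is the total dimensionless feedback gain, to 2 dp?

Convert to gains: g_cld = 0.371/3.9 = 0.09513; g_wv = 1.62/3.9 = 0.4154; g_ice = 0.226/3.9 = 0.05795.
Total gain g = 0.56848.

0.57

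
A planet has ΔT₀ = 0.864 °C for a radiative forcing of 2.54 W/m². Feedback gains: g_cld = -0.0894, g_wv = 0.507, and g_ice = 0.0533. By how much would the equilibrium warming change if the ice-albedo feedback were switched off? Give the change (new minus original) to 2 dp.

-0.15 °C

Original: g = 0.4709, ΔT = 0.864/(1−0.4709) = 1.6330 °C.
Without ice-albedo: g' = 0.4176, ΔT' = 0.864/(1−0.4176) = 1.4835 °C.
Change = 1.4835 − 1.6330 = -0.15 °C.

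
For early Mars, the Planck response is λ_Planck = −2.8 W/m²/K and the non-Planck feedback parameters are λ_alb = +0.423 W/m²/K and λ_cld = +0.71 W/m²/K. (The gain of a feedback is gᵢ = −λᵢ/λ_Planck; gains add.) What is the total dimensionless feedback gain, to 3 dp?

0.405

Convert to gains: g_alb = 0.423/2.8 = 0.1511; g_cld = 0.71/2.8 = 0.2536.
Total gain g = 0.4047.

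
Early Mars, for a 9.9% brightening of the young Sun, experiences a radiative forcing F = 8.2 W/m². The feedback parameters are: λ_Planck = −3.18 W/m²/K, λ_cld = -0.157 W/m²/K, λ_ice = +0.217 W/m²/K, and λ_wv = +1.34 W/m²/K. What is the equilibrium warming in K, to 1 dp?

4.6 K

Net feedback parameter λ = (−3.18) + (-0.157) + (+0.217) + (+1.34) = -1.78 W/m²/K.
ΔT = −F/λ = −8.2/(-1.78) = 4.6 K.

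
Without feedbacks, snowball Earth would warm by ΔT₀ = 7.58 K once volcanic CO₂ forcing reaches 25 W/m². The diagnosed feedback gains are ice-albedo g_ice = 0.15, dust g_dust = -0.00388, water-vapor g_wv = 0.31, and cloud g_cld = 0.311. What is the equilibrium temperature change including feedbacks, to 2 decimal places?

32.55 K

Total gain g = 0.15 − 0.00388 + 0.31 + 0.311 = 0.76712.
Amplification A = 1/(1 − 0.76712) = 4.294.
ΔT = 7.58 × 4.294 = 32.55 K.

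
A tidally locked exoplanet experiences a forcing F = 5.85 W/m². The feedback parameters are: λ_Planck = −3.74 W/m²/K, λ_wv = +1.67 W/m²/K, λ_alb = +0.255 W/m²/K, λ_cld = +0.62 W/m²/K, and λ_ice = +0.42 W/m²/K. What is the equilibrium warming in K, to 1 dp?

Net feedback parameter λ = (−3.74) + (+1.67) + (+0.255) + (+0.62) + (+0.42) = -0.775 W/m²/K.
ΔT = −F/λ = −5.85/(-0.775) = 7.5 K.

7.5 K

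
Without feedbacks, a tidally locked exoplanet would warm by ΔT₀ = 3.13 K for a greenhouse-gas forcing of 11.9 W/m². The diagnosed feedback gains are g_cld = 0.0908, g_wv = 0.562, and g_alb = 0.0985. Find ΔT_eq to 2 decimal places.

Total gain g = 0.0908 + 0.562 + 0.0985 = 0.7513.
Amplification A = 1/(1 − 0.7513) = 4.021.
ΔT = 3.13 × 4.021 = 12.59 K.

12.59 K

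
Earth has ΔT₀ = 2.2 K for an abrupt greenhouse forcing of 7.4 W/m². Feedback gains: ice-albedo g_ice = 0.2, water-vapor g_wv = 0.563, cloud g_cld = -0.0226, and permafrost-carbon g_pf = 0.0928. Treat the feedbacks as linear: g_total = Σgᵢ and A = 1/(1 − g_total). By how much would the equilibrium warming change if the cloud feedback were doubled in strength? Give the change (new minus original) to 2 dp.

Original: g = 0.8332, ΔT = 2.2/(1−0.8332) = 13.1894 K.
With doubled cloud: g' = 0.8106, ΔT' = 2.2/(1−0.8106) = 11.6156 K.
Change = 11.6156 − 13.1894 = -1.57 K.

-1.57 K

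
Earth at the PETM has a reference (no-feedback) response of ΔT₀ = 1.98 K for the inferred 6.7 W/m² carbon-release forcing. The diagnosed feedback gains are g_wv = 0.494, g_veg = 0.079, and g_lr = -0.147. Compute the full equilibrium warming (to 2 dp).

3.45 K

Total gain g = 0.494 + 0.079 − 0.147 = 0.426.
Amplification A = 1/(1 − 0.426) = 1.742.
ΔT = 1.98 × 1.742 = 3.45 K.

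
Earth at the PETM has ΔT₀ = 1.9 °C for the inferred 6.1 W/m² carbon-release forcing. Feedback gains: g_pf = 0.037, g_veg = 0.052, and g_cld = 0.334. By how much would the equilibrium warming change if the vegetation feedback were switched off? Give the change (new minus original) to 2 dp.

-0.27 °C

Original: g = 0.423, ΔT = 1.9/(1−0.423) = 3.2929 °C.
Without vegetation: g' = 0.371, ΔT' = 1.9/(1−0.371) = 3.0207 °C.
Change = 3.0207 − 3.2929 = -0.27 °C.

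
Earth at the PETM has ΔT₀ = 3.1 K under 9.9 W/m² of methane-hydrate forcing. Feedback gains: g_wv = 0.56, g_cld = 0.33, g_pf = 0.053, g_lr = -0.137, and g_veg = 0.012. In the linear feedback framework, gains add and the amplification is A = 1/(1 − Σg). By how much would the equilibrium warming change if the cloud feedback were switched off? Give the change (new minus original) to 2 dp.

Original: g = 0.818, ΔT = 3.1/(1−0.818) = 17.0330 K.
Without cloud: g' = 0.488, ΔT' = 3.1/(1−0.488) = 6.0547 K.
Change = 6.0547 − 17.0330 = -10.98 K.

-10.98 K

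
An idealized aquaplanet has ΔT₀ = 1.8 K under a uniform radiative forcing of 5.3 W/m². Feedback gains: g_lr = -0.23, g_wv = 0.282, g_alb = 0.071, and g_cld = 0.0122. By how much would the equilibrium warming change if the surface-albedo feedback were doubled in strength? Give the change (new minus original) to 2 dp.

Original: g = 0.1352, ΔT = 1.8/(1−0.1352) = 2.0814 K.
With doubled surface-albedo: g' = 0.2062, ΔT' = 1.8/(1−0.2062) = 2.2676 K.
Change = 2.2676 − 2.0814 = 0.19 K.

0.19 K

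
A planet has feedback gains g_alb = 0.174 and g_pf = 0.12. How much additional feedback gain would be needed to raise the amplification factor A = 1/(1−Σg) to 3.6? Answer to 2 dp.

Current total gain = 0.294.
Target gain for A = 3.6: g* = 1 − 1/3.6 = 0.7222.
Additional gain needed = 0.7222 − 0.294 = 0.43.

0.43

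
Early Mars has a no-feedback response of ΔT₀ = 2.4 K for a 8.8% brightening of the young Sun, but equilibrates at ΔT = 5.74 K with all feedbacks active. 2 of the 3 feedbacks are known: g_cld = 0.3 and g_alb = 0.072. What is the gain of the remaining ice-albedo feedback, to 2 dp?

0.21

Amplification A = ΔT/ΔT₀ = 5.74/2.4 = 2.392.
Total gain g = 1 − 1/A = 1 − 1/2.392 = 0.5819.
Known gains sum to 0.3 + 0.072 = 0.372.
g_ice = 0.5819 − 0.372 = 0.21.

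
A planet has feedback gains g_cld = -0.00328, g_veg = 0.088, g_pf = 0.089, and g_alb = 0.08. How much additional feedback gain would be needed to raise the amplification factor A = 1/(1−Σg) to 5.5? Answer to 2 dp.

0.56

Current total gain = 0.25372.
Target gain for A = 5.5: g* = 1 − 1/5.5 = 0.8182.
Additional gain needed = 0.8182 − 0.25372 = 0.56.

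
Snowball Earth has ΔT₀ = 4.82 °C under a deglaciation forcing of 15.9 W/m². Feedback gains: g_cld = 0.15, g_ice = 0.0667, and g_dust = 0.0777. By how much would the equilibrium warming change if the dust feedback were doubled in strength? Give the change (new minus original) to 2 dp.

Original: g = 0.2944, ΔT = 4.82/(1−0.2944) = 6.8311 °C.
With doubled dust: g' = 0.3721, ΔT' = 4.82/(1−0.3721) = 7.6764 °C.
Change = 7.6764 − 6.8311 = 0.85 °C.

0.85 °C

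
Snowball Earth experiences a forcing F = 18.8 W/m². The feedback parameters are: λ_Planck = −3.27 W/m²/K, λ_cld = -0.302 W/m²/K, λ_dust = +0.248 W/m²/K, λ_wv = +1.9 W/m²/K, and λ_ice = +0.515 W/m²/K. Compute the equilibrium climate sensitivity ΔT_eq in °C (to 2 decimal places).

Net feedback parameter λ = (−3.27) + (-0.302) + (+0.248) + (+1.9) + (+0.515) = -0.909 W/m²/K.
ΔT = −F/λ = −18.8/(-0.909) = 20.68 °C.

20.68 °C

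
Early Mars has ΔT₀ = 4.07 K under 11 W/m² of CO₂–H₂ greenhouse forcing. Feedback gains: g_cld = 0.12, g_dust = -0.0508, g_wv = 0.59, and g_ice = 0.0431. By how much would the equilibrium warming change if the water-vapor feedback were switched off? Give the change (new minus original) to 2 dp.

-9.09 K

Original: g = 0.7023, ΔT = 4.07/(1−0.7023) = 13.6715 K.
Without water-vapor: g' = 0.1123, ΔT' = 4.07/(1−0.1123) = 4.5849 K.
Change = 4.5849 − 13.6715 = -9.09 K.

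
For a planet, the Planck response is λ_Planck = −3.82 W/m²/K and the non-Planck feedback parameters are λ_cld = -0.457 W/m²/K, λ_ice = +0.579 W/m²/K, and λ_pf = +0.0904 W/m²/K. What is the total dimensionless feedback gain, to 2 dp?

Convert to gains: g_cld = -0.457/3.82 = -0.1196; g_ice = 0.579/3.82 = 0.1516; g_pf = 0.0904/3.82 = 0.02366.
Total gain g = 0.05566.

0.06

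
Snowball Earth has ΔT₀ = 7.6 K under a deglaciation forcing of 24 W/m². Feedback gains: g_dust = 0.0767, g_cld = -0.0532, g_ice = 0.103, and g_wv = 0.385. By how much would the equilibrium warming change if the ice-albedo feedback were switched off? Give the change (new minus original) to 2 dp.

Original: g = 0.5115, ΔT = 7.6/(1−0.5115) = 15.5578 K.
Without ice-albedo: g' = 0.4085, ΔT' = 7.6/(1−0.4085) = 12.8487 K.
Change = 12.8487 − 15.5578 = -2.71 K.

-2.71 K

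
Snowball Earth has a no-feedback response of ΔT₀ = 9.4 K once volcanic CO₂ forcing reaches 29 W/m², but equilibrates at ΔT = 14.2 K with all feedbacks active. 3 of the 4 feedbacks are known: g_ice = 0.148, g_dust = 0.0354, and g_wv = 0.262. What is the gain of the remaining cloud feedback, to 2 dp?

-0.11

Amplification A = ΔT/ΔT₀ = 14.2/9.4 = 1.511.
Total gain g = 1 − 1/A = 1 − 1/1.511 = 0.3382.
Known gains sum to 0.148 + 0.0354 + 0.262 = 0.4454.
g_cld = 0.3382 − 0.4454 = -0.11.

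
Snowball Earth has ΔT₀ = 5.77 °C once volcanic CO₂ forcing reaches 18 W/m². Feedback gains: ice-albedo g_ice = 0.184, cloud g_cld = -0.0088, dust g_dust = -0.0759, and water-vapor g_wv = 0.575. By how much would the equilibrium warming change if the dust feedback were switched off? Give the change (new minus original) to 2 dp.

5.38 °C

Original: g = 0.6743, ΔT = 5.77/(1−0.6743) = 17.7157 °C.
Without dust: g' = 0.7502, ΔT' = 5.77/(1−0.7502) = 23.0985 °C.
Change = 23.0985 − 17.7157 = 5.38 °C.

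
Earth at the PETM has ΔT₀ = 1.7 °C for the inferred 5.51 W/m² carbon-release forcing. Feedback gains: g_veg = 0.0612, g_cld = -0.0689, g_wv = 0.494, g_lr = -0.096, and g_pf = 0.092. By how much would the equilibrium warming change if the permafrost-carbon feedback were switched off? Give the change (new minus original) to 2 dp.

-0.50 °C

Original: g = 0.4823, ΔT = 1.7/(1−0.4823) = 3.2838 °C.
Without permafrost-carbon: g' = 0.3903, ΔT' = 1.7/(1−0.3903) = 2.7883 °C.
Change = 2.7883 − 3.2838 = -0.50 °C.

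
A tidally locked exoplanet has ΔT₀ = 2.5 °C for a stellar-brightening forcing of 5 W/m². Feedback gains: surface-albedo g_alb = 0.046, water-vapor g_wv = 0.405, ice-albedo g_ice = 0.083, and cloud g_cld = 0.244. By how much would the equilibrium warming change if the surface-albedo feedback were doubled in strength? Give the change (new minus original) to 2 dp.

Original: g = 0.778, ΔT = 2.5/(1−0.778) = 11.2613 °C.
With doubled surface-albedo: g' = 0.824, ΔT' = 2.5/(1−0.824) = 14.2045 °C.
Change = 14.2045 − 11.2613 = 2.94 °C.

2.94 °C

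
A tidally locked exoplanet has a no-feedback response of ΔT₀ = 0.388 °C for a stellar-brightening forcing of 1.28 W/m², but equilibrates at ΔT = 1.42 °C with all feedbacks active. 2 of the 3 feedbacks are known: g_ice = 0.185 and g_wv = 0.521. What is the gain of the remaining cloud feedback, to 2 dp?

0.02

Amplification A = ΔT/ΔT₀ = 1.42/0.388 = 3.66.
Total gain g = 1 − 1/A = 1 − 1/3.66 = 0.7268.
Known gains sum to 0.185 + 0.521 = 0.706.
g_cld = 0.7268 − 0.706 = 0.02.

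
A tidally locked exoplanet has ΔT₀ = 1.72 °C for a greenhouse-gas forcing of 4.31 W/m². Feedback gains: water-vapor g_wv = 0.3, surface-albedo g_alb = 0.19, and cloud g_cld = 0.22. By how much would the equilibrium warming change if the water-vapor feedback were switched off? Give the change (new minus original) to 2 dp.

-3.02 °C

Original: g = 0.71, ΔT = 1.72/(1−0.71) = 5.9310 °C.
Without water-vapor: g' = 0.41, ΔT' = 1.72/(1−0.41) = 2.9153 °C.
Change = 2.9153 − 5.9310 = -3.02 °C.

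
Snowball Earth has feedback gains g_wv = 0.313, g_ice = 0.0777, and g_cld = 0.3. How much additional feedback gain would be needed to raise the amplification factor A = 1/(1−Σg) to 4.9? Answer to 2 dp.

Current total gain = 0.6907.
Target gain for A = 4.9: g* = 1 − 1/4.9 = 0.7959.
Additional gain needed = 0.7959 − 0.6907 = 0.11.

0.11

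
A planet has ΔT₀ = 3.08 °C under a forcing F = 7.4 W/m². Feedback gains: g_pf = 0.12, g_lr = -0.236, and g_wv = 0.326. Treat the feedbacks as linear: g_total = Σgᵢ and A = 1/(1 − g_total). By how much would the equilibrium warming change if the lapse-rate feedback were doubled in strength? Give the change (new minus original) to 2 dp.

-0.90 °C

Original: g = 0.21, ΔT = 3.08/(1−0.21) = 3.8987 °C.
With doubled lapse-rate: g' = -0.026, ΔT' = 3.08/(1+0.026) = 3.0019 °C.
Change = 3.0019 − 3.8987 = -0.90 °C.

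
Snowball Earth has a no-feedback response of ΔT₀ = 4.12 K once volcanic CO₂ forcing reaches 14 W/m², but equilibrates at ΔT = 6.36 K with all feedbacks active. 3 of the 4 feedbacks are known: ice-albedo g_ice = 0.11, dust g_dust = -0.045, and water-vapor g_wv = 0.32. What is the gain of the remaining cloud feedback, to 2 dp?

Amplification A = ΔT/ΔT₀ = 6.36/4.12 = 1.544.
Total gain g = 1 − 1/A = 1 − 1/1.544 = 0.3523.
Known gains sum to 0.11 − 0.045 + 0.32 = 0.385.
g_cld = 0.3523 − 0.385 = -0.03.

-0.03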